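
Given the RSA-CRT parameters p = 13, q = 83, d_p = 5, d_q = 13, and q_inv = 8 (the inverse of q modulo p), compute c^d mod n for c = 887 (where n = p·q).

126

m₁ = c^(d_p) mod p: c ≡ 3 (mod 13), and 3^5 mod 13 = 9.
m₂ = c^(d_q) mod q: c ≡ 57 (mod 83), and 57^13 mod 83 = 43.
h = q_inv·(m₁ − m₂) mod p = 8·(9 − 43) mod 13 = 1.
m = m₂ + h·q = 43 + 1·83 = 126.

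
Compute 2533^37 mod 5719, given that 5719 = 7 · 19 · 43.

2134

Mod 7: 2533 ≡ 6; by Fermat, exponent reduces to 37 mod 6 = 1; 6^1 ≡ 6 (mod 7).
Mod 19: 2533 ≡ 6; by Fermat, exponent reduces to 37 mod 18 = 1; 6^1 ≡ 6 (mod 19).
Mod 43: 2533 ≡ 39; 39^37 ≡ 27 (mod 43).
Combine by CRT: x ≡ 6 (mod 7), x ≡ 6 (mod 19), x ≡ 27 (mod 43) ⇒ x ≡ 2134 (mod 5719).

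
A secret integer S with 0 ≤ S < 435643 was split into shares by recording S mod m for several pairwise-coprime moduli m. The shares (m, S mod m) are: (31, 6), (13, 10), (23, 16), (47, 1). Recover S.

The moduli are pairwise coprime; N = 31·13·23·47 = 435643.
N/31 = 14053; 14053 ≡ 10 (mod 31); 10·28 ≡ 1, so inverse 28.
N/13 = 33511; 33511 ≡ 10 (mod 13); 10·4 ≡ 1, so inverse 4.
N/23 = 18941; 18941 ≡ 12 (mod 23); 12·2 ≡ 1, so inverse 2.
N/47 = 9269; 9269 ≡ 10 (mod 47); 10·33 ≡ 1, so inverse 33.
S ≡ 6·14053·28 + 10·33511·4 + 16·18941·2 + 1·9269·33 = 4613333.
4613333 mod 435643 = 256903.

256903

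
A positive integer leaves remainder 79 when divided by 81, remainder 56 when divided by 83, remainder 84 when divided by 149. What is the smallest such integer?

851470

From k ≡ 79 (mod 81) write k = 79 + 81t. Substituting into k ≡ 56 (mod 83) gives 81t ≡ 60 (mod 83), and since 81⁻¹ ≡ 41 (mod 83), t ≡ 53. Hence k ≡ 79 + 81·53 = 4372 (mod 6723).
From k ≡ 4372 (mod 6723) write k = 4372 + 6723t. Substituting into k ≡ 84 (mod 149) gives 6723t ≡ 33 (mod 149), and since 18⁻¹ ≡ 58 (mod 149), t ≡ 126. Hence k ≡ 4372 + 6723·126 = 851470 (mod 1001727).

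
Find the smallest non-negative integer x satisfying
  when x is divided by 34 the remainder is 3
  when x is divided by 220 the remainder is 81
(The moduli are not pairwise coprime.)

2281

gcd(34, 220) = 2 and 2 | (81 − 3), so the pair is consistent; merging gives x ≡ 2281 (mod 3740), where 3740 = lcm(34, 220).
The solution is unique modulo lcm(34, 220) = 3740.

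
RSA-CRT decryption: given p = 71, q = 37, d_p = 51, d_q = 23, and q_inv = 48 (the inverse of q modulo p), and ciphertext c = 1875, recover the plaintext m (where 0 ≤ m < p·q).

m₁ = c^(d_p) mod p: c ≡ 29 (mod 71), and 29^51 mod 71 = 12.
m₂ = c^(d_q) mod q: c ≡ 25 (mod 37), and 25^23 mod 37 = 30.
h = q_inv·(m₁ − m₂) mod p = 48·(12 − 30) mod 71 = 59.
m = m₂ + h·q = 30 + 59·37 = 2213.

2213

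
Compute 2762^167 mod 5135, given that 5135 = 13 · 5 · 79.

4158

Mod 13: 2762 ≡ 6; by Fermat, exponent reduces to 167 mod 12 = 11; 6^11 ≡ 11 (mod 13).
Mod 5: 2762 ≡ 2; by Fermat, exponent reduces to 167 mod 4 = 3; 2^3 ≡ 3 (mod 5).
Mod 79: 2762 ≡ 76; by Fermat, exponent reduces to 167 mod 78 = 11; 76^11 ≡ 50 (mod 79).
Combine by CRT: x ≡ 11 (mod 13), x ≡ 3 (mod 5), x ≡ 50 (mod 79) ⇒ x ≡ 4158 (mod 5135).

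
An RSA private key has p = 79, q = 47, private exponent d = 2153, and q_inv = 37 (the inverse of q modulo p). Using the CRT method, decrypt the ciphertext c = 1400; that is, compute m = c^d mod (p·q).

d_p = d mod (p−1) = 2153 mod 78 = 47; d_q = d mod (q−1) = 37.
m₁ = c^(d_p) mod p: c ≡ 57 (mod 79), and 57^47 mod 79 = 33.
m₂ = c^(d_q) mod q: c ≡ 37 (mod 47), and 37^37 mod 47 = 4.
h = q_inv·(m₁ − m₂) mod p = 37·(33 − 4) mod 79 = 46.
m = m₂ + h·q = 4 + 46·47 = 2166.

2166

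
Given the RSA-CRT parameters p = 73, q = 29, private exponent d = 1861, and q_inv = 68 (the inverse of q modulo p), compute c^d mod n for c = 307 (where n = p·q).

829

d_p = d mod (p−1) = 1861 mod 72 = 61; d_q = d mod (q−1) = 13.
m₁ = c^(d_p) mod p: c ≡ 15 (mod 73), and 15^61 mod 73 = 26.
m₂ = c^(d_q) mod q: c ≡ 17 (mod 29), and 17^13 mod 29 = 17.
h = q_inv·(m₁ − m₂) mod p = 68·(26 − 17) mod 73 = 28.
m = m₂ + h·q = 17 + 28·29 = 829.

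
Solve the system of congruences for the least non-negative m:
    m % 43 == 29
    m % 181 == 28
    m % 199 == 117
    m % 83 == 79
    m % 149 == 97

The moduli are pairwise coprime; N = 43·181·199·83·149 = 19154219839.
N/43 = 445446973; 445446973 ≡ 40 (mod 43); 40·14 ≡ 1, so inverse 14.
N/181 = 105824419; 105824419 ≡ 54 (mod 181); 54·57 ≡ 1, so inverse 57.
N/199 = 96252361; 96252361 ≡ 41 (mod 199); 41·34 ≡ 1, so inverse 34.
N/83 = 230773733; 230773733 ≡ 35 (mod 83); 35·19 ≡ 1, so inverse 19.
N/149 = 128551811; 128551811 ≡ 124 (mod 149); 124·143 ≡ 1, so inverse 143.
m ≡ 29·445446973·14 + 28·105824419·57 + 117·96252361·34 + 79·230773733·19 + 97·128551811·143 = 2862172679434.
2862172679434 mod 19154219839 = 8193923423.

8193923423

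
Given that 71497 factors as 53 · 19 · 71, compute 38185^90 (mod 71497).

Mod 53: 38185 ≡ 25; by Fermat, exponent reduces to 90 mod 52 = 38; 25^38 ≡ 36 (mod 53).
Mod 19: 38185 ≡ 14; since 18 | 90, by Fermat 14^90 ≡ 1 (mod 19).
Mod 71: 38185 ≡ 58; by Fermat, exponent reduces to 90 mod 70 = 20; 58^20 ≡ 45 (mod 71).
Combine by CRT: x ≡ 36 (mod 53), x ≡ 1 (mod 19), x ≡ 45 (mod 71) ⇒ x ≡ 39521 (mod 71497).

39521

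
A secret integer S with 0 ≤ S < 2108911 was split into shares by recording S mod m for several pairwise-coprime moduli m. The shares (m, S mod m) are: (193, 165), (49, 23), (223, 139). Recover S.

The moduli are pairwise coprime; N = 193·49·223 = 2108911.
N/193 = 10927; 10927 ≡ 119 (mod 193); 119·133 ≡ 1, so inverse 133.
N/49 = 43039; 43039 ≡ 17 (mod 49); 17·26 ≡ 1, so inverse 26.
N/223 = 9457; 9457 ≡ 91 (mod 223); 91·174 ≡ 1, so inverse 174.
S ≡ 165·10927·133 + 23·43039·26 + 139·9457·174 = 494257339.
494257339 mod 2108911 = 772165.

772165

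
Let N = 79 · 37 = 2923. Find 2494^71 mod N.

190

Mod 79: 2494 ≡ 45; 45^71 ≡ 32 (mod 79).
Mod 37: 2494 ≡ 15; by Fermat, exponent reduces to 71 mod 36 = 35; 15^35 ≡ 5 (mod 37).
Combine by CRT: x ≡ 32 (mod 79), x ≡ 5 (mod 37) ⇒ x ≡ 190 (mod 2923).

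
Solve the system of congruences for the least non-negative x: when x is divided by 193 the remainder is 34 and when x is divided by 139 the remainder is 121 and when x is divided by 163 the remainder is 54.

Combine the congruences pairwise.
From x ≡ 34 (mod 193) write x = 34 + 193t. Substituting into x ≡ 121 (mod 139) gives 193t ≡ 87 (mod 139), and since 54⁻¹ ≡ 121 (mod 139), t ≡ 102. Hence x ≡ 34 + 193·102 = 19720 (mod 26827).
From x ≡ 19720 (mod 26827) write x = 19720 + 26827t. Substituting into x ≡ 54 (mod 163) gives 26827t ≡ 57 (mod 163), and since 95⁻¹ ≡ 151 (mod 163), t ≡ 131. Hence x ≡ 19720 + 26827·131 = 3534057 (mod 4372801).

3534057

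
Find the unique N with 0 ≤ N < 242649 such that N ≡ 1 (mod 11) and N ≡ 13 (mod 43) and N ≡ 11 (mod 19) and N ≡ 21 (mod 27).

69114

Combine the congruences pairwise.
From N ≡ 1 (mod 11) write N = 1 + 11t. Substituting into N ≡ 13 (mod 43) gives 11t ≡ 12 (mod 43), and since 11⁻¹ ≡ 4 (mod 43), t ≡ 5. Hence N ≡ 1 + 11·5 = 56 (mod 473).
From N ≡ 56 (mod 473) write N = 56 + 473t. Substituting into N ≡ 11 (mod 19) gives 473t ≡ 12 (mod 19), and since 17⁻¹ ≡ 9 (mod 19), t ≡ 13. Hence N ≡ 56 + 473·13 = 6205 (mod 8987).
From N ≡ 6205 (mod 8987) write N = 6205 + 8987t. Substituting into N ≡ 21 (mod 27) gives 8987t ≡ 26 (mod 27), and since 23⁻¹ ≡ 20 (mod 27), t ≡ 7. Hence N ≡ 6205 + 8987·7 = 69114 (mod 242649).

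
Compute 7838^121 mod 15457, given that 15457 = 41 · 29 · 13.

6772

Mod 41: 7838 ≡ 7; by Fermat, exponent reduces to 121 mod 40 = 1; 7^1 ≡ 7 (mod 41).
Mod 29: 7838 ≡ 8; by Fermat, exponent reduces to 121 mod 28 = 9; 8^9 ≡ 15 (mod 29).
Mod 13: 7838 ≡ 12; by Fermat, exponent reduces to 121 mod 12 = 1; 12^1 ≡ 12 (mod 13).
Combine by CRT: x ≡ 7 (mod 41), x ≡ 15 (mod 29), x ≡ 12 (mod 13) ⇒ x ≡ 6772 (mod 15457).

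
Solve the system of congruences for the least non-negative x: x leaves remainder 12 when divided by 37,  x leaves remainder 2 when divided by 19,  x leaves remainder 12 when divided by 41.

24284

The moduli are pairwise coprime; N = 37·19·41 = 28823.
N/37 = 779; 779 ≡ 2 (mod 37); 2·19 ≡ 1, so inverse 19.
N/19 = 1517; 1517 ≡ 16 (mod 19); 16·6 ≡ 1, so inverse 6.
N/41 = 703; 703 ≡ 6 (mod 41); 6·7 ≡ 1, so inverse 7.
x ≡ 12·779·19 + 2·1517·6 + 12·703·7 = 254868.
254868 mod 28823 = 24284.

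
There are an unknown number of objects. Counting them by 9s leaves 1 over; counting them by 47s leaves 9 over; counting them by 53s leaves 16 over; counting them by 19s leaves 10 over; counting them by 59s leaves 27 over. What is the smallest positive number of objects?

The moduli are pairwise coprime; M = 9·47·53·19·59 = 25131699.
M/9 = 2792411; 2792411 ≡ 8 (mod 9); 8·8 ≡ 1, so inverse 8.
M/47 = 534717; 534717 ≡ 45 (mod 47); 45·23 ≡ 1, so inverse 23.
M/53 = 474183; 474183 ≡ 45 (mod 53); 45·33 ≡ 1, so inverse 33.
M/19 = 1322721; 1322721 ≡ 17 (mod 19); 17·9 ≡ 1, so inverse 9.
M/59 = 425961; 425961 ≡ 40 (mod 59); 40·31 ≡ 1, so inverse 31.
N ≡ 1·2792411·8 + 9·534717·23 + 16·474183·33 + 10·1322721·9 + 27·425961·31 = 858968578.
858968578 mod 25131699 = 4490812.

4490812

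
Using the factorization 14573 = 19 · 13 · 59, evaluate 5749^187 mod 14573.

7972

Mod 19: 5749 ≡ 11; by Fermat, exponent reduces to 187 mod 18 = 7; 11^7 ≡ 11 (mod 19).
Mod 13: 5749 ≡ 3; by Fermat, exponent reduces to 187 mod 12 = 7; 3^7 ≡ 3 (mod 13).
Mod 59: 5749 ≡ 26; by Fermat, exponent reduces to 187 mod 58 = 13; 26^13 ≡ 7 (mod 59).
Combine by CRT: x ≡ 11 (mod 19), x ≡ 3 (mod 13), x ≡ 7 (mod 59) ⇒ x ≡ 7972 (mod 14573).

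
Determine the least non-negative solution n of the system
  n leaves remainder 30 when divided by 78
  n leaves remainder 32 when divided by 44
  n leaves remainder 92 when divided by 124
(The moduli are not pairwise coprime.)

Combine the congruences pairwise.
gcd(78, 44) = 2 and 2 | (32 − 30), so the pair is consistent; merging gives n ≡ 1044 (mod 1716), where 1716 = lcm(78, 44).
gcd(1716, 124) = 4 and 4 | (92 − 1044), so the pair is consistent; merging gives n ≡ 50808 (mod 53196), where 53196 = lcm(1716, 124).
The solution is unique modulo lcm(78, 44, 124) = 53196.

50808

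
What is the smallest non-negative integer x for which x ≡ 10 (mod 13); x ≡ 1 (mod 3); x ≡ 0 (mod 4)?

88

Combine the congruences pairwise.
From x ≡ 10 (mod 13) write x = 10 + 13t. Substituting into x ≡ 1 (mod 3) gives 13t ≡ 0 (mod 3), and since 1⁻¹ ≡ 1 (mod 3), t ≡ 0. Hence x ≡ 10 + 13·0 = 10 (mod 39).
From x ≡ 10 (mod 39) write x = 10 + 39t. Substituting into x ≡ 0 (mod 4) gives 39t ≡ 2 (mod 4), and since 3⁻¹ ≡ 3 (mod 4), t ≡ 2. Hence x ≡ 10 + 39·2 = 88 (mod 156).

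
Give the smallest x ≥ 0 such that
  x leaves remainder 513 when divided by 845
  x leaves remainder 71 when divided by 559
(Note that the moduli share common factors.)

Combine the congruences pairwise.
gcd(845, 559) = 13 and 13 | (71 − 513), so the pair is consistent; merging gives x ≡ 15723 (mod 36335), where 36335 = lcm(845, 559).
The solution is unique modulo lcm(845, 559) = 36335.

15723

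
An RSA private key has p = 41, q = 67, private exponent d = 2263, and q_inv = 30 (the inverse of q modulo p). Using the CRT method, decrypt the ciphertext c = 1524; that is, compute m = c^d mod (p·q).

d_p = d mod (p−1) = 2263 mod 40 = 23; d_q = d mod (q−1) = 19.
m₁ = c^(d_p) mod p: c ≡ 7 (mod 41), and 7^23 mod 41 = 26.
m₂ = c^(d_q) mod q: c ≡ 50 (mod 67), and 50^19 mod 67 = 44.
h = q_inv·(m₁ − m₂) mod p = 30·(26 − 44) mod 41 = 34.
m = m₂ + h·q = 44 + 34·67 = 2322.

2322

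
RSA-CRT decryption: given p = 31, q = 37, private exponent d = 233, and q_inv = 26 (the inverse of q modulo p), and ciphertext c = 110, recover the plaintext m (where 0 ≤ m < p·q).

d_p = d mod (p−1) = 233 mod 30 = 23; d_q = d mod (q−1) = 17.
m₁ = c^(d_p) mod p: c ≡ 17 (mod 31), and 17^23 mod 31 = 13.
m₂ = c^(d_q) mod q: c ≡ 36 (mod 37), and 36^17 mod 37 = 36.
h = q_inv·(m₁ − m₂) mod p = 26·(13 − 36) mod 31 = 22.
m = m₂ + h·q = 36 + 22·37 = 850.

850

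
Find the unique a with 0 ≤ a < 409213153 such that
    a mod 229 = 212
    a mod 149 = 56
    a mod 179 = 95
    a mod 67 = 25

189355961

Combine the congruences pairwise.
From a ≡ 212 (mod 229) write a = 212 + 229t. Substituting into a ≡ 56 (mod 149) gives 229t ≡ 142 (mod 149), and since 80⁻¹ ≡ 95 (mod 149), t ≡ 80. Hence a ≡ 212 + 229·80 = 18532 (mod 34121).
From a ≡ 18532 (mod 34121) write a = 18532 + 34121t. Substituting into a ≡ 95 (mod 179) gives 34121t ≡ 0 (mod 179), and since 111⁻¹ ≡ 50 (mod 179), t ≡ 0. Hence a ≡ 18532 + 34121·0 = 18532 (mod 6107659).
From a ≡ 18532 (mod 6107659) write a = 18532 + 6107659t. Substituting into a ≡ 25 (mod 67) gives 6107659t ≡ 52 (mod 67), and since 6⁻¹ ≡ 56 (mod 67), t ≡ 31. Hence a ≡ 18532 + 6107659·31 = 189355961 (mod 409213153).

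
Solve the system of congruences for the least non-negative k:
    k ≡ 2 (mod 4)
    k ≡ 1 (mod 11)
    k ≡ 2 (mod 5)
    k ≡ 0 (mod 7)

The moduli are pairwise coprime; N = 4·11·5·7 = 1540.
N/4 = 385; 385 ≡ 1 (mod 4), inverse 1.
N/11 = 140; 140 ≡ 8 (mod 11); 8·7 ≡ 1, so inverse 7.
N/5 = 308; 308 ≡ 3 (mod 5); 3·2 ≡ 1, so inverse 2.
N/7 = 220; 220 ≡ 3 (mod 7); 3·5 ≡ 1, so inverse 5.
k ≡ 2·385·1 + 1·140·7 + 2·308·2 + 0·220·5 = 2982.
2982 mod 1540 = 1442.

1442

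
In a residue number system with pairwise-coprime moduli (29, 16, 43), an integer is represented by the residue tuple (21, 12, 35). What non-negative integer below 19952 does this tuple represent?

From x ≡ 21 (mod 29) write x = 21 + 29t. Substituting into x ≡ 12 (mod 16) gives 29t ≡ 7 (mod 16), and since 13⁻¹ ≡ 5 (mod 16), t ≡ 3. Hence x ≡ 21 + 29·3 = 108 (mod 464).
From x ≡ 108 (mod 464) write x = 108 + 464t. Substituting into x ≡ 35 (mod 43) gives 464t ≡ 13 (mod 43), and since 34⁻¹ ≡ 19 (mod 43), t ≡ 32. Hence x ≡ 108 + 464·32 = 14956 (mod 19952).

14956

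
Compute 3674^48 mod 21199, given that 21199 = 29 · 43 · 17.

Mod 29: 3674 ≡ 20; by Fermat, exponent reduces to 48 mod 28 = 20; 20^20 ≡ 16 (mod 29).
Mod 43: 3674 ≡ 19; by Fermat, exponent reduces to 48 mod 42 = 6; 19^6 ≡ 11 (mod 43).
Mod 17: 3674 ≡ 2; since 16 | 48, by Fermat 2^48 ≡ 1 (mod 17).
Combine by CRT: x ≡ 16 (mod 29), x ≡ 11 (mod 43), x ≡ 1 (mod 17) ⇒ x ≡ 2075 (mod 21199).

2075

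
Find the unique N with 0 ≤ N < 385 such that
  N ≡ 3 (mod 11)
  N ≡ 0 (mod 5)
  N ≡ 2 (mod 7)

The moduli are pairwise coprime; M = 11·5·7 = 385.
M/11 = 35; 35 ≡ 2 (mod 11); 2·6 ≡ 1, so inverse 6.
M/5 = 77; 77 ≡ 2 (mod 5); 2·3 ≡ 1, so inverse 3.
M/7 = 55; 55 ≡ 6 (mod 7); 6·6 ≡ 1, so inverse 6.
N ≡ 3·35·6 + 0·77·3 + 2·55·6 = 1290.
1290 mod 385 = 135.

135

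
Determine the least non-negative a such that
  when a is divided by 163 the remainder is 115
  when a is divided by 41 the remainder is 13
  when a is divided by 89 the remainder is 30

The moduli are pairwise coprime; N = 163·41·89 = 594787.
N/163 = 3649; 3649 ≡ 63 (mod 163); 63·44 ≡ 1, so inverse 44.
N/41 = 14507; 14507 ≡ 34 (mod 41); 34·35 ≡ 1, so inverse 35.
N/89 = 6683; 6683 ≡ 8 (mod 89); 8·78 ≡ 1, so inverse 78.
a ≡ 115·3649·44 + 13·14507·35 + 30·6683·78 = 40702845.
40702845 mod 594787 = 257329.

257329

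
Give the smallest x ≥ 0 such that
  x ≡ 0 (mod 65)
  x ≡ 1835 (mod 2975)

Combine the congruences pairwise.
gcd(65, 2975) = 5 and 5 | (1835 − 0), so the pair is consistent; merging gives x ≡ 4810 (mod 38675), where 38675 = lcm(65, 2975).
The solution is unique modulo lcm(65, 2975) = 38675.

4810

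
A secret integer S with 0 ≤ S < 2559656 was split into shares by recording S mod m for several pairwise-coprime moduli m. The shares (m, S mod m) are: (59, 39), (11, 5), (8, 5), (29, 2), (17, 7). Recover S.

1987749

The moduli are pairwise coprime; N = 59·11·8·29·17 = 2559656.
N/59 = 43384; 43384 ≡ 19 (mod 59); 19·28 ≡ 1, so inverse 28.
N/11 = 232696; 232696 ≡ 2 (mod 11); 2·6 ≡ 1, so inverse 6.
N/8 = 319957; 319957 ≡ 5 (mod 8); 5·5 ≡ 1, so inverse 5.
N/29 = 88264; 88264 ≡ 17 (mod 29); 17·12 ≡ 1, so inverse 12.
N/17 = 150568; 150568 ≡ 16 (mod 17); 16·16 ≡ 1, so inverse 16.
S ≡ 39·43384·28 + 5·232696·6 + 5·319957·5 + 2·88264·12 + 7·150568·16 = 81337085.
81337085 mod 2559656 = 1987749.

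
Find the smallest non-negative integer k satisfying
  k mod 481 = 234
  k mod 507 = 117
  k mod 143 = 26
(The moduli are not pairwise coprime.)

199368

gcd(481, 507) = 13 and 13 | (117 − 234), so the pair is consistent; merging gives k ≡ 11778 (mod 18759), where 18759 = lcm(481, 507).
gcd(18759, 143) = 13 and 13 | (26 − 11778), so the pair is consistent; merging gives k ≡ 199368 (mod 206349), where 206349 = lcm(18759, 143).
The solution is unique modulo lcm(481, 507, 143) = 206349.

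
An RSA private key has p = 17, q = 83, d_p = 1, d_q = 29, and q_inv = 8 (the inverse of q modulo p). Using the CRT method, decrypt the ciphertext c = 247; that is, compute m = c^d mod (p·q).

893

m₁ = c^(d_p) mod p: c ≡ 9 (mod 17), and 9^1 mod 17 = 9.
m₂ = c^(d_q) mod q: c ≡ 81 (mod 83), and 81^29 mod 83 = 63.
h = q_inv·(m₁ − m₂) mod p = 8·(9 − 63) mod 17 = 10.
m = m₂ + h·q = 63 + 10·83 = 893.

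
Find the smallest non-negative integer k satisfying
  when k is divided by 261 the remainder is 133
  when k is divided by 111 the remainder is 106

Combine the congruences pairwise.
gcd(261, 111) = 3 and 3 | (106 − 133), so the pair is consistent; merging gives k ≡ 1438 (mod 9657), where 9657 = lcm(261, 111).
The solution is unique modulo lcm(261, 111) = 9657.

1438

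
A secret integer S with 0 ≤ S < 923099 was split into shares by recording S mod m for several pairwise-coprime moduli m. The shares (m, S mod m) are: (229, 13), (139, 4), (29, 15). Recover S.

The moduli are pairwise coprime; N = 229·139·29 = 923099.
N/229 = 4031; 4031 ≡ 138 (mod 229); 138·78 ≡ 1, so inverse 78.
N/139 = 6641; 6641 ≡ 108 (mod 139); 108·130 ≡ 1, so inverse 130.
N/29 = 31831; 31831 ≡ 18 (mod 29); 18·21 ≡ 1, so inverse 21.
S ≡ 13·4031·78 + 4·6641·130 + 15·31831·21 = 17567519.
17567519 mod 923099 = 28638.

28638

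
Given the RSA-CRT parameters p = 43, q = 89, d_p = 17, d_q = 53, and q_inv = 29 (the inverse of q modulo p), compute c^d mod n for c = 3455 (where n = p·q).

m₁ = c^(d_p) mod p: c ≡ 15 (mod 43), and 15^17 mod 43 = 40.
m₂ = c^(d_q) mod q: c ≡ 73 (mod 89), and 73^53 mod 89 = 81.
h = q_inv·(m₁ − m₂) mod p = 29·(40 − 81) mod 43 = 15.
m = m₂ + h·q = 81 + 15·89 = 1416.

1416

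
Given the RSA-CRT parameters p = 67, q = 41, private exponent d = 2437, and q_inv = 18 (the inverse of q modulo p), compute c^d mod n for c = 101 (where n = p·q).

434

d_p = d mod (p−1) = 2437 mod 66 = 61; d_q = d mod (q−1) = 37.
m₁ = c^(d_p) mod p: c ≡ 34 (mod 67), and 34^61 mod 67 = 32.
m₂ = c^(d_q) mod q: c ≡ 19 (mod 41), and 19^37 mod 41 = 24.
h = q_inv·(m₁ − m₂) mod p = 18·(32 − 24) mod 67 = 10.
m = m₂ + h·q = 24 + 10·41 = 434.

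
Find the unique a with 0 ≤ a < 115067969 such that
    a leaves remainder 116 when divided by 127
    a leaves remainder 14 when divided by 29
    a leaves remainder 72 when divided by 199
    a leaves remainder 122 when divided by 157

From a ≡ 116 (mod 127) write a = 116 + 127t. Substituting into a ≡ 14 (mod 29) gives 127t ≡ 14 (mod 29), and since 11⁻¹ ≡ 8 (mod 29), t ≡ 25. Hence a ≡ 116 + 127·25 = 3291 (mod 3683).
From a ≡ 3291 (mod 3683) write a = 3291 + 3683t. Substituting into a ≡ 72 (mod 199) gives 3683t ≡ 164 (mod 199), and since 101⁻¹ ≡ 67 (mod 199), t ≡ 43. Hence a ≡ 3291 + 3683·43 = 161660 (mod 732917).
From a ≡ 161660 (mod 732917) write a = 161660 + 732917t. Substituting into a ≡ 122 (mod 157) gives 732917t ≡ 15 (mod 157), and since 41⁻¹ ≡ 23 (mod 157), t ≡ 31. Hence a ≡ 161660 + 732917·31 = 22882087 (mod 115067969).

22882087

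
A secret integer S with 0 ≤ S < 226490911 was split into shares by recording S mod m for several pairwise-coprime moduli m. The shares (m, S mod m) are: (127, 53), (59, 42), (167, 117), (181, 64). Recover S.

Combine the congruences pairwise.
From S ≡ 53 (mod 127) write S = 53 + 127t. Substituting into S ≡ 42 (mod 59) gives 127t ≡ 48 (mod 59), and since 9⁻¹ ≡ 46 (mod 59), t ≡ 25. Hence S ≡ 53 + 127·25 = 3228 (mod 7493).
From S ≡ 3228 (mod 7493) write S = 3228 + 7493t. Substituting into S ≡ 117 (mod 167) gives 7493t ≡ 62 (mod 167), and since 145⁻¹ ≡ 129 (mod 167), t ≡ 149. Hence S ≡ 3228 + 7493·149 = 1119685 (mod 1251331).
From S ≡ 1119685 (mod 1251331) write S = 1119685 + 1251331t. Substituting into S ≡ 64 (mod 181) gives 1251331t ≡ 45 (mod 181), and since 78⁻¹ ≡ 123 (mod 181), t ≡ 105. Hence S ≡ 1119685 + 1251331·105 = 132509440 (mod 226490911).

132509440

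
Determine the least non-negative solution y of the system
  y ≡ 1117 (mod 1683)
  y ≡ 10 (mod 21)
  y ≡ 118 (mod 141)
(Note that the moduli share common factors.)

gcd(1683, 21) = 3 and 3 | (10 − 1117), so the pair is consistent; merging gives y ≡ 4483 (mod 11781), where 11781 = lcm(1683, 21).
gcd(11781, 141) = 3 and 3 | (118 − 4483), so the pair is consistent; merging gives y ≡ 346132 (mod 553707), where 553707 = lcm(11781, 141).
The solution is unique modulo lcm(1683, 21, 141) = 553707.

346132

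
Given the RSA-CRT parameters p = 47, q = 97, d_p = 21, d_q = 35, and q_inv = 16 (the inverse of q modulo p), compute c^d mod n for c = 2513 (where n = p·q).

m₁ = c^(d_p) mod p: c ≡ 22 (mod 47), and 22^21 mod 47 = 10.
m₂ = c^(d_q) mod q: c ≡ 88 (mod 97), and 88^35 mod 97 = 54.
h = q_inv·(m₁ − m₂) mod p = 16·(10 − 54) mod 47 = 1.
m = m₂ + h·q = 54 + 1·97 = 151.

151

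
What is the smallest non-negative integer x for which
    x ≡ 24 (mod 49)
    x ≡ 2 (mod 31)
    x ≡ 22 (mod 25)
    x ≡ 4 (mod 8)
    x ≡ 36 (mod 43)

The moduli are pairwise coprime; N = 49·31·25·8·43 = 13063400.
N/49 = 266600; 266600 ≡ 40 (mod 49); 40·38 ≡ 1, so inverse 38.
N/31 = 421400; 421400 ≡ 17 (mod 31); 17·11 ≡ 1, so inverse 11.
N/25 = 522536; 522536 ≡ 11 (mod 25); 11·16 ≡ 1, so inverse 16.
N/8 = 1632925; 1632925 ≡ 5 (mod 8); 5·5 ≡ 1, so inverse 5.
N/43 = 303800; 303800 ≡ 5 (mod 43); 5·26 ≡ 1, so inverse 26.
x ≡ 24·266600·38 + 2·421400·11 + 22·522536·16 + 4·1632925·5 + 36·303800·26 = 753357972.
753357972 mod 13063400 = 8744172.

8744172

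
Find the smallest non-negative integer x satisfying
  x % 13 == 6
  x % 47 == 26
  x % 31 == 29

14878

The moduli are pairwise coprime; N = 13·47·31 = 18941.
N/13 = 1457; 1457 ≡ 1 (mod 13), inverse 1.
N/47 = 403; 403 ≡ 27 (mod 47); 27·7 ≡ 1, so inverse 7.
N/31 = 611; 611 ≡ 22 (mod 31); 22·24 ≡ 1, so inverse 24.
x ≡ 6·1457·1 + 26·403·7 + 29·611·24 = 507344.
507344 mod 18941 = 14878.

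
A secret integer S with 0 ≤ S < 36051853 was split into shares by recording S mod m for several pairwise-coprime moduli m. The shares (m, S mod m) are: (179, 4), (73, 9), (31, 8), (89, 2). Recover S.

Combine the congruences pairwise.
From S ≡ 4 (mod 179) write S = 4 + 179t. Substituting into S ≡ 9 (mod 73) gives 179t ≡ 5 (mod 73), and since 33⁻¹ ≡ 31 (mod 73), t ≡ 9. Hence S ≡ 4 + 179·9 = 1615 (mod 13067).
From S ≡ 1615 (mod 13067) write S = 1615 + 13067t. Substituting into S ≡ 8 (mod 31) gives 13067t ≡ 5 (mod 31), and since 16⁻¹ ≡ 2 (mod 31), t ≡ 10. Hence S ≡ 1615 + 13067·10 = 132285 (mod 405077).
From S ≡ 132285 (mod 405077) write S = 132285 + 405077t. Substituting into S ≡ 2 (mod 89) gives 405077t ≡ 60 (mod 89), and since 38⁻¹ ≡ 82 (mod 89), t ≡ 25. Hence S ≡ 132285 + 405077·25 = 10259210 (mod 36051853).

10259210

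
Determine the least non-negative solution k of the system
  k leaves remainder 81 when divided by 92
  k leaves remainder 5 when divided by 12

173

gcd(92, 12) = 4 and 4 | (5 − 81), so the pair is consistent; merging gives k ≡ 173 (mod 276), where 276 = lcm(92, 12).
The solution is unique modulo lcm(92, 12) = 276.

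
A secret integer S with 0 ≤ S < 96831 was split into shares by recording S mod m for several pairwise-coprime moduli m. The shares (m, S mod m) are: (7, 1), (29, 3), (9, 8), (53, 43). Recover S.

Combine the congruences pairwise.
From S ≡ 1 (mod 7) write S = 1 + 7t. Substituting into S ≡ 3 (mod 29) gives 7t ≡ 2 (mod 29), and since 7⁻¹ ≡ 25 (mod 29), t ≡ 21. Hence S ≡ 1 + 7·21 = 148 (mod 203).
From S ≡ 148 (mod 203) write S = 148 + 203t. Substituting into S ≡ 8 (mod 9) gives 203t ≡ 4 (mod 9), and since 5⁻¹ ≡ 2 (mod 9), t ≡ 8. Hence S ≡ 148 + 203·8 = 1772 (mod 1827).
From S ≡ 1772 (mod 1827) write S = 1772 + 1827t. Substituting into S ≡ 43 (mod 53) gives 1827t ≡ 20 (mod 53), and since 25⁻¹ ≡ 17 (mod 53), t ≡ 22. Hence S ≡ 1772 + 1827·22 = 41966 (mod 96831).

41966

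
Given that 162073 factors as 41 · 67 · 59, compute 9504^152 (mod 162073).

Mod 41: 9504 ≡ 33; by Fermat, exponent reduces to 152 mod 40 = 32; 33^32 ≡ 18 (mod 41).
Mod 67: 9504 ≡ 57; by Fermat, exponent reduces to 152 mod 66 = 20; 57^20 ≡ 60 (mod 67).
Mod 59: 9504 ≡ 5; by Fermat, exponent reduces to 152 mod 58 = 36; 5^36 ≡ 9 (mod 59).
Combine by CRT: x ≡ 18 (mod 41), x ≡ 60 (mod 67), x ≡ 9 (mod 59) ⇒ x ≡ 146388 (mod 162073).

146388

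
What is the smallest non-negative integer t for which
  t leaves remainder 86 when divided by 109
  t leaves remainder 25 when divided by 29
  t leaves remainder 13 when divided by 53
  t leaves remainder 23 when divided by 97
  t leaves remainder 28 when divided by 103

1140860576

The moduli are pairwise coprime; N = 109·29·53·97·103 = 1673822203.
N/109 = 15356167; 15356167 ≡ 29 (mod 109); 29·94 ≡ 1, so inverse 94.
N/29 = 57718007; 57718007 ≡ 3 (mod 29); 3·10 ≡ 1, so inverse 10.
N/53 = 31581551; 31581551 ≡ 17 (mod 53); 17·25 ≡ 1, so inverse 25.
N/97 = 17255899; 17255899 ≡ 84 (mod 97); 84·82 ≡ 1, so inverse 82.
N/103 = 16250701; 16250701 ≡ 82 (mod 103); 82·49 ≡ 1, so inverse 49.
t ≡ 86·15356167·94 + 25·57718007·10 + 13·31581551·25 + 23·17255899·82 + 28·16250701·49 = 203673347139.
203673347139 mod 1673822203 = 1140860576.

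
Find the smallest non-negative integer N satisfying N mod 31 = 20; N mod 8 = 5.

237

Combine the congruences pairwise.
From N ≡ 20 (mod 31) write N = 20 + 31t. Substituting into N ≡ 5 (mod 8) gives 31t ≡ 1 (mod 8), and since 7⁻¹ ≡ 7 (mod 8), t ≡ 7. Hence N ≡ 20 + 31·7 = 237 (mod 248).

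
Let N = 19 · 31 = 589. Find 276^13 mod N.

Mod 19: 276 ≡ 10; 10^13 ≡ 13 (mod 19).
Mod 31: 276 ≡ 28; 28^13 ≡ 7 (mod 31).
Combine by CRT: x ≡ 13 (mod 19), x ≡ 7 (mod 31) ⇒ x ≡ 317 (mod 589).

317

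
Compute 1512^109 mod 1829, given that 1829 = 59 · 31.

823

Mod 59: 1512 ≡ 37; by Fermat, exponent reduces to 109 mod 58 = 51; 37^51 ≡ 56 (mod 59).
Mod 31: 1512 ≡ 24; by Fermat, exponent reduces to 109 mod 30 = 19; 24^19 ≡ 17 (mod 31).
Combine by CRT: x ≡ 56 (mod 59), x ≡ 17 (mod 31) ⇒ x ≡ 823 (mod 1829).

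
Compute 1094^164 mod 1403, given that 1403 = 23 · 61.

1235

Mod 23: 1094 ≡ 13; by Fermat, exponent reduces to 164 mod 22 = 10; 13^10 ≡ 16 (mod 23).
Mod 61: 1094 ≡ 57; by Fermat, exponent reduces to 164 mod 60 = 44; 57^44 ≡ 15 (mod 61).
Combine by CRT: x ≡ 16 (mod 23), x ≡ 15 (mod 61) ⇒ x ≡ 1235 (mod 1403).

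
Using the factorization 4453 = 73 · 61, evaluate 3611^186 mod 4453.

Mod 73: 3611 ≡ 34; by Fermat, exponent reduces to 186 mod 72 = 42; 34^42 ≡ 49 (mod 73).
Mod 61: 3611 ≡ 12; by Fermat, exponent reduces to 186 mod 60 = 6; 12^6 ≡ 34 (mod 61).
Combine by CRT: x ≡ 49 (mod 73), x ≡ 34 (mod 61) ⇒ x ≡ 1071 (mod 4453).

1071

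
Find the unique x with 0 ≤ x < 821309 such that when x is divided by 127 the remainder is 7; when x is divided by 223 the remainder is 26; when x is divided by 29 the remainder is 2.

315348

The moduli are pairwise coprime; N = 127·223·29 = 821309.
N/127 = 6467; 6467 ≡ 117 (mod 127); 117·38 ≡ 1, so inverse 38.
N/223 = 3683; 3683 ≡ 115 (mod 223); 115·64 ≡ 1, so inverse 64.
N/29 = 28321; 28321 ≡ 17 (mod 29); 17·12 ≡ 1, so inverse 12.
x ≡ 7·6467·38 + 26·3683·64 + 2·28321·12 = 8528438.
8528438 mod 821309 = 315348.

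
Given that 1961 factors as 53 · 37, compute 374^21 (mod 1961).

Mod 53: 374 ≡ 3; 3^21 ≡ 41 (mod 53).
Mod 37: 374 ≡ 4; 4^21 ≡ 27 (mod 37).
Combine by CRT: x ≡ 41 (mod 53), x ≡ 27 (mod 37) ⇒ x ≡ 730 (mod 1961).

730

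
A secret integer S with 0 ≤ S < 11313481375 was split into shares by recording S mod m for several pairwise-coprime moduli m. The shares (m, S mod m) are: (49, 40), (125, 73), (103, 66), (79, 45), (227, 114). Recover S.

Combine the congruences pairwise.
From S ≡ 40 (mod 49) write S = 40 + 49t. Substituting into S ≡ 73 (mod 125) gives 49t ≡ 33 (mod 125), and since 49⁻¹ ≡ 74 (mod 125), t ≡ 67. Hence S ≡ 40 + 49·67 = 3323 (mod 6125).
From S ≡ 3323 (mod 6125) write S = 3323 + 6125t. Substituting into S ≡ 66 (mod 103) gives 6125t ≡ 39 (mod 103), and since 48⁻¹ ≡ 88 (mod 103), t ≡ 33. Hence S ≡ 3323 + 6125·33 = 205448 (mod 630875).
From S ≡ 205448 (mod 630875) write S = 205448 + 630875t. Substituting into S ≡ 45 (mod 79) gives 630875t ≡ 76 (mod 79), and since 60⁻¹ ≡ 54 (mod 79), t ≡ 75. Hence S ≡ 205448 + 630875·75 = 47521073 (mod 49839125).
From S ≡ 47521073 (mod 49839125) write S = 47521073 + 49839125t. Substituting into S ≡ 114 (mod 227) gives 49839125t ≡ 129 (mod 227), and since 140⁻¹ ≡ 60 (mod 227), t ≡ 22. Hence S ≡ 47521073 + 49839125·22 = 1143981823 (mod 11313481375).

1143981823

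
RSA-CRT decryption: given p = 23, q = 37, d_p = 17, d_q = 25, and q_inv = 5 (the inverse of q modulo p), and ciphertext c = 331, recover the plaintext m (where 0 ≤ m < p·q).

m₁ = c^(d_p) mod p: c ≡ 9 (mod 23), and 9^17 mod 23 = 3.
m₂ = c^(d_q) mod q: c ≡ 35 (mod 37), and 35^25 mod 37 = 17.
h = q_inv·(m₁ − m₂) mod p = 5·(3 − 17) mod 23 = 22.
m = m₂ + h·q = 17 + 22·37 = 831.

831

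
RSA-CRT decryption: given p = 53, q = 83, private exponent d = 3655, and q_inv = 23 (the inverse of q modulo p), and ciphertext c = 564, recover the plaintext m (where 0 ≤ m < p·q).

d_p = d mod (p−1) = 3655 mod 52 = 15; d_q = d mod (q−1) = 47.
m₁ = c^(d_p) mod p: c ≡ 34 (mod 53), and 34^15 mod 53 = 35.
m₂ = c^(d_q) mod q: c ≡ 66 (mod 83), and 66^47 mod 83 = 76.
h = q_inv·(m₁ − m₂) mod p = 23·(35 − 76) mod 53 = 11.
m = m₂ + h·q = 76 + 11·83 = 989.

989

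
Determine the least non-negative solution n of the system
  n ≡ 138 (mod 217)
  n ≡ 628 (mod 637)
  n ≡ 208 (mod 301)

595586

gcd(217, 637) = 7 and 7 | (628 − 138), so the pair is consistent; merging gives n ≡ 3176 (mod 19747), where 19747 = lcm(217, 637).
gcd(19747, 301) = 7 and 7 | (208 − 3176), so the pair is consistent; merging gives n ≡ 595586 (mod 849121), where 849121 = lcm(19747, 301).
The solution is unique modulo lcm(217, 637, 301) = 849121.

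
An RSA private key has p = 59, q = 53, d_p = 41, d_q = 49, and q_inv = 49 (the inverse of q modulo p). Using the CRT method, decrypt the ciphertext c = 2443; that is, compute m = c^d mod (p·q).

m₁ = c^(d_p) mod p: c ≡ 24 (mod 59), and 24^41 mod 59 = 44.
m₂ = c^(d_q) mod q: c ≡ 5 (mod 53), and 5^49 mod 53 = 14.
h = q_inv·(m₁ − m₂) mod p = 49·(44 − 14) mod 59 = 54.
m = m₂ + h·q = 14 + 54·53 = 2876.

2876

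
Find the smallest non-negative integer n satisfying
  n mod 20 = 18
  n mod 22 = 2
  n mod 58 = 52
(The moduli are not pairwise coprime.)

5678

gcd(20, 22) = 2 and 2 | (2 − 18), so the pair is consistent; merging gives n ≡ 178 (mod 220), where 220 = lcm(20, 22).
gcd(220, 58) = 2 and 2 | (52 − 178), so the pair is consistent; merging gives n ≡ 5678 (mod 6380), where 6380 = lcm(220, 58).
The solution is unique modulo lcm(20, 22, 58) = 6380.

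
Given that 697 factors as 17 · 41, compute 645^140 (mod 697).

Mod 17: 645 ≡ 16; by Fermat, exponent reduces to 140 mod 16 = 12; 16^12 ≡ 1 (mod 17).
Mod 41: 645 ≡ 30; by Fermat, exponent reduces to 140 mod 40 = 20; 30^20 ≡ 40 (mod 41).
Combine by CRT: x ≡ 1 (mod 17), x ≡ 40 (mod 41) ⇒ x ≡ 409 (mod 697).

409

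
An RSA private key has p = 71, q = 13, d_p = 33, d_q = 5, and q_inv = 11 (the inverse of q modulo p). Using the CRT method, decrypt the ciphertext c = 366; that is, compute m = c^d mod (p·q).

825

m₁ = c^(d_p) mod p: c ≡ 11 (mod 71), and 11^33 mod 71 = 44.
m₂ = c^(d_q) mod q: c ≡ 2 (mod 13), and 2^5 mod 13 = 6.
h = q_inv·(m₁ − m₂) mod p = 11·(44 − 6) mod 71 = 63.
m = m₂ + h·q = 6 + 63·13 = 825.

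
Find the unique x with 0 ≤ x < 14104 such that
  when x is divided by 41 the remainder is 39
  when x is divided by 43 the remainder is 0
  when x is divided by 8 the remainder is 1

The moduli are pairwise coprime; N = 41·43·8 = 14104.
N/41 = 344; 344 ≡ 16 (mod 41); 16·18 ≡ 1, so inverse 18.
N/43 = 328; 328 ≡ 27 (mod 43); 27·8 ≡ 1, so inverse 8.
N/8 = 1763; 1763 ≡ 3 (mod 8); 3·3 ≡ 1, so inverse 3.
x ≡ 39·344·18 + 0·328·8 + 1·1763·3 = 246777.
246777 mod 14104 = 7009.

7009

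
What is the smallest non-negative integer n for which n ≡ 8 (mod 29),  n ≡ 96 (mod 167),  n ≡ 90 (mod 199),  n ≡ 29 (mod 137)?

From n ≡ 8 (mod 29) write n = 8 + 29t. Substituting into n ≡ 96 (mod 167) gives 29t ≡ 88 (mod 167), and since 29⁻¹ ≡ 144 (mod 167), t ≡ 147. Hence n ≡ 8 + 29·147 = 4271 (mod 4843).
From n ≡ 4271 (mod 4843) write n = 4271 + 4843t. Substituting into n ≡ 90 (mod 199) gives 4843t ≡ 197 (mod 199), and since 67⁻¹ ≡ 101 (mod 199), t ≡ 196. Hence n ≡ 4271 + 4843·196 = 953499 (mod 963757).
From n ≡ 953499 (mod 963757) write n = 953499 + 963757t. Substituting into n ≡ 29 (mod 137) gives 963757t ≡ 50 (mod 137), and since 99⁻¹ ≡ 18 (mod 137), t ≡ 78. Hence n ≡ 953499 + 963757·78 = 76126545 (mod 132034709).

76126545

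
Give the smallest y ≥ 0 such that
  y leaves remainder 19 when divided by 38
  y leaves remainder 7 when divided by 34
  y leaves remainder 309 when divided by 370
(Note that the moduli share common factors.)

gcd(38, 34) = 2 and 2 | (7 − 19), so the pair is consistent; merging gives y ≡ 551 (mod 646), where 646 = lcm(38, 34).
gcd(646, 370) = 2 and 2 | (309 − 551), so the pair is consistent; merging gives y ≡ 25099 (mod 119510), where 119510 = lcm(646, 370).
The solution is unique modulo lcm(38, 34, 370) = 119510.

25099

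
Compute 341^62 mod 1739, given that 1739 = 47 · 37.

545

Mod 47: 341 ≡ 12; by Fermat, exponent reduces to 62 mod 46 = 16; 12^16 ≡ 28 (mod 47).
Mod 37: 341 ≡ 8; by Fermat, exponent reduces to 62 mod 36 = 26; 8^26 ≡ 27 (mod 37).
Combine by CRT: x ≡ 28 (mod 47), x ≡ 27 (mod 37) ⇒ x ≡ 545 (mod 1739).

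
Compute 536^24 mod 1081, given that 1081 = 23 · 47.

1015

Mod 23: 536 ≡ 7; by Fermat, exponent reduces to 24 mod 22 = 2; 7^2 ≡ 3 (mod 23).
Mod 47: 536 ≡ 19; 19^24 ≡ 28 (mod 47).
Combine by CRT: x ≡ 3 (mod 23), x ≡ 28 (mod 47) ⇒ x ≡ 1015 (mod 1081).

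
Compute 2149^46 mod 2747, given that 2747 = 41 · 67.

Mod 41: 2149 ≡ 17; by Fermat, exponent reduces to 46 mod 40 = 6; 17^6 ≡ 8 (mod 41).
Mod 67: 2149 ≡ 5; 5^46 ≡ 25 (mod 67).
Combine by CRT: x ≡ 8 (mod 41), x ≡ 25 (mod 67) ⇒ x ≡ 1566 (mod 2747).

1566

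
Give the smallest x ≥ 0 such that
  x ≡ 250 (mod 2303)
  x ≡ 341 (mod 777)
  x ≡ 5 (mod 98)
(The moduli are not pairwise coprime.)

440123

Combine the congruences pairwise.
gcd(2303, 777) = 7 and 7 | (341 − 250), so the pair is consistent; merging gives x ≡ 184490 (mod 255633), where 255633 = lcm(2303, 777).
gcd(255633, 98) = 49 and 49 | (5 − 184490), so the pair is consistent; merging gives x ≡ 440123 (mod 511266), where 511266 = lcm(255633, 98).
The solution is unique modulo lcm(2303, 777, 98) = 511266.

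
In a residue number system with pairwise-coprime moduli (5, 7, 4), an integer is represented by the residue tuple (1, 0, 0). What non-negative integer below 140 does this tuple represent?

56

The moduli are pairwise coprime; N = 5·7·4 = 140.
N/5 = 28; 28 ≡ 3 (mod 5); 3·2 ≡ 1, so inverse 2.
N/7 = 20; 20 ≡ 6 (mod 7); 6·6 ≡ 1, so inverse 6.
N/4 = 35; 35 ≡ 3 (mod 4); 3·3 ≡ 1, so inverse 3.
x ≡ 1·28·2 + 0·20·6 + 0·35·3 = 56.
56 mod 140 = 56.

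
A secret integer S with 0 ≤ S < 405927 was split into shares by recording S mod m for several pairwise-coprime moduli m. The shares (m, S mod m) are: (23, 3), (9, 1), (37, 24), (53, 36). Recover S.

The moduli are pairwise coprime; N = 23·9·37·53 = 405927.
N/23 = 17649; 17649 ≡ 8 (mod 23); 8·3 ≡ 1, so inverse 3.
N/9 = 45103; 45103 ≡ 4 (mod 9); 4·7 ≡ 1, so inverse 7.
N/37 = 10971; 10971 ≡ 19 (mod 37); 19·2 ≡ 1, so inverse 2.
N/53 = 7659; 7659 ≡ 27 (mod 53); 27·2 ≡ 1, so inverse 2.
S ≡ 3·17649·3 + 1·45103·7 + 24·10971·2 + 36·7659·2 = 1552618.
1552618 mod 405927 = 334837.

334837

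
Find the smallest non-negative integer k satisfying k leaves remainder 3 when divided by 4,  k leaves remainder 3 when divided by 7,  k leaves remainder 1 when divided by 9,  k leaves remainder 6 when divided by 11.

1711

From k ≡ 3 (mod 4) write k = 3 + 4t. Substituting into k ≡ 3 (mod 7) gives 4t ≡ 0 (mod 7), and since 4⁻¹ ≡ 2 (mod 7), t ≡ 0. Hence k ≡ 3 + 4·0 = 3 (mod 28).
From k ≡ 3 (mod 28) write k = 3 + 28t. Substituting into k ≡ 1 (mod 9) gives 28t ≡ 7 (mod 9), and since 1⁻¹ ≡ 1 (mod 9), t ≡ 7. Hence k ≡ 3 + 28·7 = 199 (mod 252).
From k ≡ 199 (mod 252) write k = 199 + 252t. Substituting into k ≡ 6 (mod 11) gives 252t ≡ 5 (mod 11), and since 10⁻¹ ≡ 10 (mod 11), t ≡ 6. Hence k ≡ 199 + 252·6 = 1711 (mod 2772).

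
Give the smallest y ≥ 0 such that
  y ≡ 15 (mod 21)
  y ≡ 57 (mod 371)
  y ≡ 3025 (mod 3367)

Combine the congruences pairwise.
gcd(21, 371) = 7 and 7 | (57 − 15), so the pair is consistent; merging gives y ≡ 57 (mod 1113), where 1113 = lcm(21, 371).
gcd(1113, 3367) = 7 and 7 | (3025 − 57), so the pair is consistent; merging gives y ≡ 181476 (mod 535353), where 535353 = lcm(1113, 3367).
The solution is unique modulo lcm(21, 371, 3367) = 535353.

181476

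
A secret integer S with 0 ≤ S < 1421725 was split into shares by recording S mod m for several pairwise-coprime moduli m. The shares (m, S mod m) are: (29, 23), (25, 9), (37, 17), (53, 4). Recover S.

The moduli are pairwise coprime; N = 29·25·37·53 = 1421725.
N/29 = 49025; 49025 ≡ 15 (mod 29); 15·2 ≡ 1, so inverse 2.
N/25 = 56869; 56869 ≡ 19 (mod 25); 19·4 ≡ 1, so inverse 4.
N/37 = 38425; 38425 ≡ 19 (mod 37); 19·2 ≡ 1, so inverse 2.
N/53 = 26825; 26825 ≡ 7 (mod 53); 7·38 ≡ 1, so inverse 38.
S ≡ 23·49025·2 + 9·56869·4 + 17·38425·2 + 4·26825·38 = 9686284.
9686284 mod 1421725 = 1155934.

1155934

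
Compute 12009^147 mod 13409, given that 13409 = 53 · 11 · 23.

3830

Mod 53: 12009 ≡ 31; by Fermat, exponent reduces to 147 mod 52 = 43; 31^43 ≡ 14 (mod 53).
Mod 11: 12009 ≡ 8; by Fermat, exponent reduces to 147 mod 10 = 7; 8^7 ≡ 2 (mod 11).
Mod 23: 12009 ≡ 3; by Fermat, exponent reduces to 147 mod 22 = 15; 3^15 ≡ 12 (mod 23).
Combine by CRT: x ≡ 14 (mod 53), x ≡ 2 (mod 11), x ≡ 12 (mod 23) ⇒ x ≡ 3830 (mod 13409).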